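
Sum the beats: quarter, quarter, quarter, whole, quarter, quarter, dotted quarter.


Step by step:
Beat values:
  quarter = 1 beat
  quarter = 1 beat
  quarter = 1 beat
  whole = 4 beats
  quarter = 1 beat
  quarter = 1 beat
  dotted quarter = 1.5 beats
Sum = 1 + 1 + 1 + 4 + 1 + 1 + 1.5
= 10.5 beats


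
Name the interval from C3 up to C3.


Let's work it out.
Letter names: C → C spans 1 letter name → a unison
Semitones: C3 → C3 = 0 half-steps
A unison of 0 semitones is a perfect unison
= perfect unison


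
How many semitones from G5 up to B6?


Reasoning:
Absolute semitone position = octave×12 + chromatic position
G5: 5×12 + 7 = 67
B6: 6×12 + 11 = 83
Difference = 83 - 67 = 16
= 16 semitones


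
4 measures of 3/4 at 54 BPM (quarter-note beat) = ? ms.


Quarter-note beat duration = 60000 / 54 ms
Beats per measure (3/4) = 3
One measure = 3 × 60000 / 54 = 180000 / 54 ms
4 measures = 4 × 180000 / 54 = 720000 / 54
= 13333.3 ms


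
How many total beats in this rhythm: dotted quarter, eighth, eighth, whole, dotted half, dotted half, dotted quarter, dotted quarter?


Reasoning:
Beat values:
  dotted quarter = 1.5 beats
  eighth = 0.5 beats
  eighth = 0.5 beats
  whole = 4 beats
  dotted half = 3 beats
  dotted half = 3 beats
  dotted quarter = 1.5 beats
  dotted quarter = 1.5 beats
Sum = 1.5 + 0.5 + 0.5 + 4 + 3 + 3 + 1.5 + 1.5
= 15.5 beats


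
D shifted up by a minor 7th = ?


minor 7th: 7 letter names, 10 semitones
Letter: D + 6 → C
Pitch: D + 10 semitones, spelled as a C → C
= C


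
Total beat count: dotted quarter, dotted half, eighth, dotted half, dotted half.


Solution.
Beat values:
  dotted quarter = 1.5 beats
  dotted half = 3 beats
  eighth = 0.5 beats
  dotted half = 3 beats
  dotted half = 3 beats
Sum = 1.5 + 3 + 0.5 + 3 + 3
= 11 beats


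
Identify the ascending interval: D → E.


Let's work it out.
Letter names: D → E spans 2 letter names → a 2nd
Semitones: D → E = 2 half-steps
A 2nd of 2 semitones is a major 2nd
= major 2nd


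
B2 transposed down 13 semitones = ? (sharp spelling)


Let's work it out.
B2: chromatic position 11 in octave 2 → absolute = 2×12 + 11 = 35
Transpose down 13: 35 - 13 = 22
22 = 1×12 + 10 → A# in octave 1
Result = A#1


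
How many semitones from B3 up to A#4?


Absolute semitone position = octave×12 + chromatic position
B3: 3×12 + 11 = 47
A#4: 4×12 + 10 = 58
Difference = 58 - 47 = 11
= 11 semitones


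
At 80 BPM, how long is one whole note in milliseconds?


Reasoning:
One quarter-note beat = 60000 / BPM = 60000 / 80 ms
Whole note = 4 × quarter note
Duration = 4 × 60000 / 80 = 240000 / 80
= 3000.0 ms


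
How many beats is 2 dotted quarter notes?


Step by step:
Base quarter note = 1 beat
Dot 1 adds half the previous value: +1/2
One dotted quarter = 1 + 1/2 = 3/2
2 of them = 2 × 3/2 = 3
= 3 beats


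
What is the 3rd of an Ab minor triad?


Reasoning:
Minor triad = root + minor 3rd (3 semitones) + perfect 5th (7 semitones)
A triad on Ab stacks thirds, so the chord tones use letter names A-C-E
Root: Ab
Minor 3rd above Ab: Cb
Perfect 5th above Ab: Eb
The 3rd = Cb


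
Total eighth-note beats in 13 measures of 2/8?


Solution.
Time signature 2/8: the bottom number 8 means the eighth note gets one count
The top number 2 means 2 eighth-note beats per measure
Total = 2 × 13 measures
= 26 eighth-note beats


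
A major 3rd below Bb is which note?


A 3rd spans 3 letter names, so from B we land on G
A major 3rd = 4 semitones below Bb
Spell G at that pitch: Gb
= Gb


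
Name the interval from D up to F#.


Let's work it out.
Letter names: D → F spans 3 letter names → a 3rd
Semitones: D → F# = 4 half-steps
A 3rd of 4 semitones is a major 3rd
= major 3rd


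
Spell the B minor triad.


Reasoning:
Minor triad = root + minor 3rd (3 semitones) + perfect 5th (7 semitones)
A triad on B stacks thirds, so the chord tones use letter names B-D-F
Root: B
Minor 3rd above B: D
Perfect 5th above B: F#
Chord = B D F#


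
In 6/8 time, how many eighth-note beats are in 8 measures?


Working:
Time signature 6/8: the bottom number 8 means the eighth note gets one count
The top number 6 means 6 eighth-note beats per measure
Total = 6 × 8 measures
= 48 eighth-note beats


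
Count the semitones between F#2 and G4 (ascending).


Let's work it out.
Absolute semitone position = octave×12 + chromatic position
F#2: 2×12 + 6 = 30
G4: 4×12 + 7 = 55
Difference = 55 - 30 = 25
= 25 semitones


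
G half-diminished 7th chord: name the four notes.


Step by step:
Half-diminished 7th chord = root + minor 3rd + diminished 5th + minor 7th
Seventh chords stack in thirds, so the letter names are G-B-D-F
Root: G
Minor 3rd above G: Bb
Diminished 5th above G: Db
Minor 7th above G: F
Chord = G Bb Db F


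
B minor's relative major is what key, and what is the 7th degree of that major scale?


Reasoning:
The relative major shares the key signature and is a minor 3rd above the minor tonic
A minor 3rd above B is D
→ relative major of B minor is D major
D major scale: D E F# G A B C#
= D major; 7th degree = C#


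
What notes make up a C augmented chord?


Reasoning:
Augmented triad = root + major 3rd (4 semitones) + augmented 5th (8 semitones)
A triad on C stacks thirds, so the chord tones use letter names C-E-G
Root: C
Major 3rd above C: E
Augmented 5th above C: G#
Chord = C E G#


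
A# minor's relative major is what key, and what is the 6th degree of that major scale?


Solution.
The relative major shares the key signature and is a minor 3rd above the minor tonic
A minor 3rd above A# is C#
→ relative major of A# minor is C# major
C# major scale: C# D# E# F# G# A# B#
= C# major; 6th degree = A#


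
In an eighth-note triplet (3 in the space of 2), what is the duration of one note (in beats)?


Let's work it out.
Triplet: 3 notes occupy the space of 2 eighth notes
Space = 2 × 1/2 = 1 beat
Each triplet note = 1 / 3 = 1/3 beats
= 1/3 beats


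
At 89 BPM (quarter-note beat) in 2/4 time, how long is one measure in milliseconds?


Quarter-note beat duration = 60000 / 89 ms
Beats per measure (2/4) = 2
One measure = 2 × 60000 / 89 = 120000 / 89 ms
= 1348.3 ms


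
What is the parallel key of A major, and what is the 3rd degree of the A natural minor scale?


Working:
Parallel keys share the same tonic but differ in mode
A major → parallel is A minor
A natural minor scale: A B C D E F G
= A minor; 3rd degree = C


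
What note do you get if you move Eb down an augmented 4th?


Working:
augmented 4th: 4 letter names, 6 semitones
Letter: E - 3 → B
Pitch: Eb - 6 semitones, spelled as a B → Bbb
= Bbb


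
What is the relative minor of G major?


Let's work it out.
The relative minor shares the major's key signature and starts on its 6th degree
6th degree = a major 6th above the tonic; a major 6th above G is E
→ relative minor of G major is E minor
= E minor


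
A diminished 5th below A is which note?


A 5th spans 5 letter names, so from A we land on D
A diminished 5th = 6 semitones below A
Spell D at that pitch: D#
= D#


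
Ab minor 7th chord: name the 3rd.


Minor 7th chord = root + minor 3rd + perfect 5th + minor 7th
Seventh chords stack in thirds, so the letter names are A-C-E-G
Root: Ab
Minor 3rd above Ab: Cb
Perfect 5th above Ab: Eb
Minor 7th above Ab: Gb
The 3rd = Cb


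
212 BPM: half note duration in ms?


Step by step:
One quarter-note beat = 60000 / BPM = 60000 / 212 ms
Half note = 2 × quarter note
Duration = 2 × 60000 / 212 = 120000 / 212
= 566.0 ms


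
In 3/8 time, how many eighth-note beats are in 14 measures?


Solution.
Time signature 3/8: the bottom number 8 means the eighth note gets one count
The top number 3 means 3 eighth-note beats per measure
Total = 3 × 14 measures
= 42 eighth-note beats


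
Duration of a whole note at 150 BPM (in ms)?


Working:
One quarter-note beat = 60000 / BPM = 60000 / 150 ms
Whole note = 4 × quarter note
Duration = 4 × 60000 / 150 = 240000 / 150
= 1600.0 ms


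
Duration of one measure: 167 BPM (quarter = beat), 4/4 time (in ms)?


Working:
Quarter-note beat duration = 60000 / 167 ms
Beats per measure (4/4) = 4
One measure = 4 × 60000 / 167 = 240000 / 167 ms
= 1437.1 ms


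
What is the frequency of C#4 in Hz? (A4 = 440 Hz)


Solution.
f = 440 × 2^(n/12) where n = semitones from A4
C#4: -8 semitones from A4
f = 440 × 2^(-8/12)
f = 277.18 Hz


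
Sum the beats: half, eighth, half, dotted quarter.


Let's work it out.
Beat values:
  half = 2 beats
  eighth = 0.5 beats
  half = 2 beats
  dotted quarter = 1.5 beats
Sum = 2 + 0.5 + 2 + 1.5
= 6 beats


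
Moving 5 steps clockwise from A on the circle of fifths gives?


Solution.
Each clockwise step on the circle of fifths moves up a perfect 5th
From A: A → E → B → F#/Gb → Db → Ab
= Ab


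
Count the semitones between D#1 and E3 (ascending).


Step by step:
Absolute semitone position = octave×12 + chromatic position
D#1: 1×12 + 3 = 15
E3: 3×12 + 4 = 40
Difference = 40 - 15 = 25
= 25 semitones


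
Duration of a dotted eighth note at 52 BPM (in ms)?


One quarter-note beat = 60000 / BPM = 60000 / 52 ms
Dotted eighth note = 3/4 × quarter note
Duration = 3/4 × 60000 / 52 = 45000 / 52
= 865.4 ms


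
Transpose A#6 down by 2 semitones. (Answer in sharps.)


A#6: chromatic position 10 in octave 6 → absolute = 6×12 + 10 = 82
Transpose down 2: 82 - 2 = 80
80 = 6×12 + 8 → G# in octave 6
Result = G#6


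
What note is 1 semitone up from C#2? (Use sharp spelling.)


Step by step:
C#2: chromatic position 1 in octave 2 → absolute = 2×12 + 1 = 25
Transpose up 1: 25 + 1 = 26
26 = 2×12 + 2 → D in octave 2
Result = D2


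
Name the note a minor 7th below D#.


Solution.
A 7th spans 7 letter names, so from D we land on E
A minor 7th = 10 semitones below D#
Spell E at that pitch: E#
= E#


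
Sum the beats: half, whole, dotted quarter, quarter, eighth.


Reasoning:
Beat values:
  half = 2 beats
  whole = 4 beats
  dotted quarter = 1.5 beats
  quarter = 1 beat
  eighth = 0.5 beats
Sum = 2 + 4 + 1.5 + 1 + 0.5
= 9 beats


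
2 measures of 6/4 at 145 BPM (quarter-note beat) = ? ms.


Reasoning:
Quarter-note beat duration = 60000 / 145 ms
Beats per measure (6/4) = 6
One measure = 6 × 60000 / 145 = 360000 / 145 ms
2 measures = 2 × 360000 / 145 = 720000 / 145
= 4965.5 ms


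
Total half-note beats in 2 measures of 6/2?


Time signature 6/2: the bottom number 2 means the half note gets one count
The top number 6 means 6 half-note beats per measure
Total = 6 × 2 measures
= 12 half-note beats


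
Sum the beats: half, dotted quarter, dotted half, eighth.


Beat values:
  half = 2 beats
  dotted quarter = 1.5 beats
  dotted half = 3 beats
  eighth = 0.5 beats
Sum = 2 + 1.5 + 3 + 0.5
= 7 beats


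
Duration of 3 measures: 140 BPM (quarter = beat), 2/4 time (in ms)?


Step by step:
Quarter-note beat duration = 60000 / 140 ms
Beats per measure (2/4) = 2
One measure = 2 × 60000 / 140 = 120000 / 140 ms
3 measures = 3 × 120000 / 140 = 360000 / 140
= 2571.4 ms


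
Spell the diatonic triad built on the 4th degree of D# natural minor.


Step by step:
D# natural minor scale: D# E# F# G# A# B C#
Diatonic triad on degree 4 stacks scale notes 4, 6, 1: G# B D#
G#→B = 3 semitones; G#→D# = 7 semitones → minor triad
= G# B D# (minor)


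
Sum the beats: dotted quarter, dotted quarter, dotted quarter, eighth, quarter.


Let's work it out.
Beat values:
  dotted quarter = 1.5 beats
  dotted quarter = 1.5 beats
  dotted quarter = 1.5 beats
  eighth = 0.5 beats
  quarter = 1 beat
Sum = 1.5 + 1.5 + 1.5 + 0.5 + 1
= 6 beats


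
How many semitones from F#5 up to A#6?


Solution.
Absolute semitone position = octave×12 + chromatic position
F#5: 5×12 + 6 = 66
A#6: 6×12 + 10 = 82
Difference = 82 - 66 = 16
= 16 semitones


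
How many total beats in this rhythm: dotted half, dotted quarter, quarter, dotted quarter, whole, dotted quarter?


Step by step:
Beat values:
  dotted half = 3 beats
  dotted quarter = 1.5 beats
  quarter = 1 beat
  dotted quarter = 1.5 beats
  whole = 4 beats
  dotted quarter = 1.5 beats
Sum = 3 + 1.5 + 1 + 1.5 + 4 + 1.5
= 12.5 beats


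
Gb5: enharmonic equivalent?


Solution.
Enharmonic notes sound the same pitch but are spelled with different letter names
Gb and F# name the same pitch class
= F#5


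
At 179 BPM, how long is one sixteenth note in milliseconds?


One quarter-note beat = 60000 / BPM = 60000 / 179 ms
Sixteenth note = 1/4 × quarter note
Duration = 1/4 × 60000 / 179 = 15000 / 179
= 83.8 ms


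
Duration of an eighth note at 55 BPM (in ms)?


Solution.
One quarter-note beat = 60000 / BPM = 60000 / 55 ms
Eighth note = 1/2 × quarter note
Duration = 1/2 × 60000 / 55 = 30000 / 55
= 545.5 ms


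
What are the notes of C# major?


Reasoning:
Major scale pattern: W-W-H-W-W-W-H (2-2-1-2-2-2-1 semitones)
Starting from C#:
  C# + 2 semitones → D#
  D# + 2 semitones → E#
  E# + 1 semitone → F#
  F# + 2 semitones → G#
  G# + 2 semitones → A#
  A# + 2 semitones → B#
  B# + 1 semitone → C#
Scale = C# D# E# F# G# A# B#


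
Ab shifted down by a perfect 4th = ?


Reasoning:
perfect 4th: 4 letter names, 5 semitones
Letter: A - 3 → E
Pitch: Ab - 5 semitones, spelled as an E → Eb
= Eb


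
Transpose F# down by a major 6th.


Let's work it out.
major 6th: 6 letter names, 9 semitones
Letter: F - 5 → A
Pitch: F# - 9 semitones, spelled as an A → A
= A


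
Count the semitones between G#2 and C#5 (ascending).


Let's work it out.
Absolute semitone position = octave×12 + chromatic position
G#2: 2×12 + 8 = 32
C#5: 5×12 + 1 = 61
Difference = 61 - 32 = 29
= 29 semitones


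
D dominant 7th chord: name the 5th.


Working:
Dominant 7th chord = root + major 3rd + perfect 5th + minor 7th
Seventh chords stack in thirds, so the letter names are D-F-A-C
Root: D
Major 3rd above D: F#
Perfect 5th above D: A
Minor 7th above D: C
The 5th = A


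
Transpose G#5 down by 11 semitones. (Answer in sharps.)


Working:
G#5: chromatic position 8 in octave 5 → absolute = 5×12 + 8 = 68
Transpose down 11: 68 - 11 = 57
57 = 4×12 + 9 → A in octave 4
Result = A4


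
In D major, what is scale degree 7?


Working:
Major scale pattern: W-W-H-W-W-W-H (2-2-1-2-2-2-1 semitones)
Starting from D:
  D + 2 semitones → E
  E + 2 semitones → F#
  F# + 1 semitone → G
  G + 2 semitones → A
  A + 2 semitones → B
  B + 2 semitones → C#
  C# + 1 semitone → D
Scale: D E F# G A B C#
Degree 7 = C#


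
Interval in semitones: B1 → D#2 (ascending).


Let's work it out.
Absolute semitone position = octave×12 + chromatic position
B1: 1×12 + 11 = 23
D#2: 2×12 + 3 = 27
Difference = 27 - 23 = 4
= 4 semitones


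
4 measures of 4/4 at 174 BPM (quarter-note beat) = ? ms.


Quarter-note beat duration = 60000 / 174 ms
Beats per measure (4/4) = 4
One measure = 4 × 60000 / 174 = 240000 / 174 ms
4 measures = 4 × 240000 / 174 = 960000 / 174
= 5517.2 ms


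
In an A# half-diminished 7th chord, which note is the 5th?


Half-diminished 7th chord = root + minor 3rd + diminished 5th + minor 7th
Seventh chords stack in thirds, so the letter names are A-C-E-G
Root: A#
Minor 3rd above A#: C#
Diminished 5th above A#: E
Minor 7th above A#: G#
The 5th = E


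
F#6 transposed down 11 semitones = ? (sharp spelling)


F#6: chromatic position 6 in octave 6 → absolute = 6×12 + 6 = 78
Transpose down 11: 78 - 11 = 67
67 = 5×12 + 7 → G in octave 5
Result = G5


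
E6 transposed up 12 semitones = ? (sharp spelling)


E6: chromatic position 4 in octave 6 → absolute = 6×12 + 4 = 76
Transpose up 12: 76 + 12 = 88
88 = 7×12 + 4 → E in octave 7
Result = E7


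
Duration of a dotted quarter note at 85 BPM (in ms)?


Solution.
One quarter-note beat = 60000 / BPM = 60000 / 85 ms
Dotted quarter note = 3/2 × quarter note
Duration = 3/2 × 60000 / 85 = 90000 / 85
= 1058.8 ms


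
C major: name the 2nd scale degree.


Major scale pattern: W-W-H-W-W-W-H (2-2-1-2-2-2-1 semitones)
Starting from C:
  C + 2 semitones → D
  D + 2 semitones → E
  E + 1 semitone → F
  F + 2 semitones → G
  G + 2 semitones → A
  A + 2 semitones → B
  B + 1 semitone → C
Scale: C D E F G A B
Degree 2 = D


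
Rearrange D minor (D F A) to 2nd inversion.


Root position: D F A
2nd inversion: move root and 3rd up an octave
Bass note: A
Notes (bottom to top) = A D F


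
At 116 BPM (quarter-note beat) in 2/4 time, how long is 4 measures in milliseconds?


Reasoning:
Quarter-note beat duration = 60000 / 116 ms
Beats per measure (2/4) = 2
One measure = 2 × 60000 / 116 = 120000 / 116 ms
4 measures = 4 × 120000 / 116 = 480000 / 116
= 4137.9 ms


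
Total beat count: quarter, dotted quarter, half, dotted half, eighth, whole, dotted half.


Reasoning:
Beat values:
  quarter = 1 beat
  dotted quarter = 1.5 beats
  half = 2 beats
  dotted half = 3 beats
  eighth = 0.5 beats
  whole = 4 beats
  dotted half = 3 beats
Sum = 1 + 1.5 + 2 + 3 + 0.5 + 4 + 3
= 15 beats


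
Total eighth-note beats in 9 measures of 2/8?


Time signature 2/8: the bottom number 8 means the eighth note gets one count
The top number 2 means 2 eighth-note beats per measure
Total = 2 × 9 measures
= 18 eighth-note beats


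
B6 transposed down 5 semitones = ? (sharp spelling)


Step by step:
B6: chromatic position 11 in octave 6 → absolute = 6×12 + 11 = 83
Transpose down 5: 83 - 5 = 78
78 = 6×12 + 6 → F# in octave 6
Result = F#6


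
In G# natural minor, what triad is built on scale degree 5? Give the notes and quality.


G# natural minor scale: G# A# B C# D# E F#
Diatonic triad on degree 5 stacks scale notes 5, 7, 2: D# F# A#
D#→F# = 3 semitones; D#→A# = 7 semitones → minor triad
= D# F# A# (minor)


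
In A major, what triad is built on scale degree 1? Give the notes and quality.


Working:
A major scale: A B C# D E F# G#
Diatonic triad on degree 1 stacks scale notes 1, 3, 5: A C# E
A→C# = 4 semitones; A→E = 7 semitones → major triad
= A C# E (major)


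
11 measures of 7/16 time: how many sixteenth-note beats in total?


Solution.
Time signature 7/16: the bottom number 16 means the sixteenth note gets one count
The top number 7 means 7 sixteenth-note beats per measure
Total = 7 × 11 measures
= 77 sixteenth-note beats


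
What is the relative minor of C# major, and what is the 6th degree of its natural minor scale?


Let's work it out.
The relative minor shares the major's key signature and starts on its 6th degree
6th degree = a major 6th above the tonic; a major 6th above C# is A#
→ relative minor of C# major is A# minor
A# natural minor scale: A# B# C# D# E# F# G#
= A# minor; 6th degree = F#


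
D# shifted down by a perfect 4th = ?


Working:
perfect 4th: 4 letter names, 5 semitones
Letter: D - 3 → A
Pitch: D# - 5 semitones, spelled as an A → A#
= A#


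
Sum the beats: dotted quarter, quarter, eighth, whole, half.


Beat values:
  dotted quarter = 1.5 beats
  quarter = 1 beat
  eighth = 0.5 beats
  whole = 4 beats
  half = 2 beats
Sum = 1.5 + 1 + 0.5 + 4 + 2
= 9 beats


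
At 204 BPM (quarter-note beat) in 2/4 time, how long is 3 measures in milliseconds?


Step by step:
Quarter-note beat duration = 60000 / 204 ms
Beats per measure (2/4) = 2
One measure = 2 × 60000 / 204 = 120000 / 204 ms
3 measures = 3 × 120000 / 204 = 360000 / 204
= 1764.7 ms


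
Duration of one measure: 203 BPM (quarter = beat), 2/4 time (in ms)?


Quarter-note beat duration = 60000 / 203 ms
Beats per measure (2/4) = 2
One measure = 2 × 60000 / 203 = 120000 / 203 ms
= 591.1 ms


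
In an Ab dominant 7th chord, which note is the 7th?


Dominant 7th chord = root + major 3rd + perfect 5th + minor 7th
Seventh chords stack in thirds, so the letter names are A-C-E-G
Root: Ab
Major 3rd above Ab: C
Perfect 5th above Ab: Eb
Minor 7th above Ab: Gb
The 7th = Gb


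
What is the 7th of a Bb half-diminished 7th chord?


Reasoning:
Half-diminished 7th chord = root + minor 3rd + diminished 5th + minor 7th
Seventh chords stack in thirds, so the letter names are B-D-F-A
Root: Bb
Minor 3rd above Bb: Db
Diminished 5th above Bb: Fb
Minor 7th above Bb: Ab
The 7th = Ab


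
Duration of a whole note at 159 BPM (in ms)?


Working:
One quarter-note beat = 60000 / BPM = 60000 / 159 ms
Whole note = 4 × quarter note
Duration = 4 × 60000 / 159 = 240000 / 159
= 1509.4 ms


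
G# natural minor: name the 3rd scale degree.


Working:
Natural minor scale pattern: W-H-W-W-H-W-W (2-1-2-2-1-2-2 semitones)
Starting from G#:
  G# + 2 semitones → A#
  A# + 1 semitone → B
  B + 2 semitones → C#
  C# + 2 semitones → D#
  D# + 1 semitone → E
  E + 2 semitones → F#
  F# + 2 semitones → G#
Scale: G# A# B C# D# E F#
Degree 3 = B


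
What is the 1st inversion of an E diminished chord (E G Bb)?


Let's work it out.
Root position: E G Bb
1st inversion: move root up an octave
Bass note: G
Notes (bottom to top) = G Bb E


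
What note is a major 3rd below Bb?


Solution.
A 3rd spans 3 letter names, so from B we land on G
A major 3rd = 4 semitones below Bb
Spell G at that pitch: Gb
= Gb


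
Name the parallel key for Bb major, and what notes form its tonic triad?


Step by step:
Parallel keys share the same tonic but differ in mode
Bb major → parallel is Bb minor
Tonic triad of Bb minor = Bb Db F
= Bb minor; triad = Bb Db F


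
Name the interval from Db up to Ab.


Working:
Letter names: D → A spans 5 letter names → a 5th
Semitones: Db → Ab = 7 half-steps
A 5th of 7 semitones is a perfect 5th
= perfect 5th


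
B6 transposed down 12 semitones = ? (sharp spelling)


B6: chromatic position 11 in octave 6 → absolute = 6×12 + 11 = 83
Transpose down 12: 83 - 12 = 71
71 = 5×12 + 11 → B in octave 5
Result = B5


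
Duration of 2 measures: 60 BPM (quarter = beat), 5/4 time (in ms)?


Solution.
Quarter-note beat duration = 60000 / 60 ms
Beats per measure (5/4) = 5
One measure = 5 × 60000 / 60 = 300000 / 60 ms
2 measures = 2 × 300000 / 60 = 600000 / 60
= 10000.0 ms


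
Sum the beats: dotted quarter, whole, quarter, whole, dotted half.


Working:
Beat values:
  dotted quarter = 1.5 beats
  whole = 4 beats
  quarter = 1 beat
  whole = 4 beats
  dotted half = 3 beats
Sum = 1.5 + 4 + 1 + 4 + 3
= 13.5 beats


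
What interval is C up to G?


Letter names: C → G spans 5 letter names → a 5th
Semitones: C → G = 7 half-steps
A 5th of 7 semitones is a perfect 5th
= perfect 5th


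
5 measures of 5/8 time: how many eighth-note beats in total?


Reasoning:
Time signature 5/8: the bottom number 8 means the eighth note gets one count
The top number 5 means 5 eighth-note beats per measure
Total = 5 × 5 measures
= 25 eighth-note beats


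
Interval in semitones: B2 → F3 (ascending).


Absolute semitone position = octave×12 + chromatic position
B2: 2×12 + 11 = 35
F3: 3×12 + 5 = 41
Difference = 41 - 35 = 6
= 6 semitones


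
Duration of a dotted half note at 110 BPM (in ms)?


One quarter-note beat = 60000 / BPM = 60000 / 110 ms
Dotted half note = 3 × quarter note
Duration = 3 × 60000 / 110 = 180000 / 110
= 1636.4 ms


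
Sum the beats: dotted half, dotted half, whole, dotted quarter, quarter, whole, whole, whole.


Working:
Beat values:
  dotted half = 3 beats
  dotted half = 3 beats
  whole = 4 beats
  dotted quarter = 1.5 beats
  quarter = 1 beat
  whole = 4 beats
  whole = 4 beats
  whole = 4 beats
Sum = 3 + 3 + 4 + 1.5 + 1 + 4 + 4 + 4
= 24.5 beats


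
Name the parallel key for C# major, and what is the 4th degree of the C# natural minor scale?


Parallel keys share the same tonic but differ in mode
C# major → parallel is C# minor
C# natural minor scale: C# D# E F# G# A B
= C# minor; 4th degree = F#


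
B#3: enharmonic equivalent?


Let's work it out.
Enharmonic notes sound the same pitch but are spelled with different letter names
B# and C name the same pitch class
Octave numbers change at C, so B#3 = C4
= C4


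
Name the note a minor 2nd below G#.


A 2nd spans 2 letter names, so from G we land on F
A minor 2nd = 1 semitone below G#
Spell F at that pitch: F##
= F##


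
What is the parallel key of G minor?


Let's work it out.
Parallel keys share the same tonic but differ in mode
G minor → parallel is G major
= G major


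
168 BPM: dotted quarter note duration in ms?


Let's work it out.
One quarter-note beat = 60000 / BPM = 60000 / 168 ms
Dotted quarter note = 3/2 × quarter note
Duration = 3/2 × 60000 / 168 = 90000 / 168
= 535.7 ms


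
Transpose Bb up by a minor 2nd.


Working:
minor 2nd: 2 letter names, 1 semitones
Letter: B + 1 → C
Pitch: Bb + 1 semitones, spelled as a C → Cb
= Cb


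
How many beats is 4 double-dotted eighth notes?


Reasoning:
Base eighth note = 1/2 beats
Dot 1 adds half the previous value: +1/4
Dot 2 adds half the previous value: +1/8
One double-dotted eighth = 1/2 + 1/4 + 1/8 = 7/8
4 of them = 4 × 7/8 = 7/2
= 7/2 beats


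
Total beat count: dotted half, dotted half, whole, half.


Working:
Beat values:
  dotted half = 3 beats
  dotted half = 3 beats
  whole = 4 beats
  half = 2 beats
Sum = 3 + 3 + 4 + 2
= 12 beats


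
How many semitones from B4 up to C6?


Reasoning:
Absolute semitone position = octave×12 + chromatic position
B4: 4×12 + 11 = 59
C6: 6×12 + 0 = 72
Difference = 72 - 59 = 13
= 13 semitones


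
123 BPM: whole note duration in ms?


One quarter-note beat = 60000 / BPM = 60000 / 123 ms
Whole note = 4 × quarter note
Duration = 4 × 60000 / 123 = 240000 / 123
= 1951.2 ms


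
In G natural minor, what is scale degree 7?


Step by step:
Natural minor scale pattern: W-H-W-W-H-W-W (2-1-2-2-1-2-2 semitones)
Starting from G:
  G + 2 semitones → A
  A + 1 semitone → Bb
  Bb + 2 semitones → C
  C + 2 semitones → D
  D + 1 semitone → Eb
  Eb + 2 semitones → F
  F + 2 semitones → G
Scale: G A Bb C D Eb F
Degree 7 = F


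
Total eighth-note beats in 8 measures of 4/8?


Time signature 4/8: the bottom number 8 means the eighth note gets one count
The top number 4 means 4 eighth-note beats per measure
Total = 4 × 8 measures
= 32 eighth-note beats


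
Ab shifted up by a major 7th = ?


Working:
major 7th: 7 letter names, 11 semitones
Letter: A + 6 → G
Pitch: Ab + 11 semitones, spelled as a G → G
= G


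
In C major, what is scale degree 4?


Step by step:
Major scale pattern: W-W-H-W-W-W-H (2-2-1-2-2-2-1 semitones)
Starting from C:
  C + 2 semitones → D
  D + 2 semitones → E
  E + 1 semitone → F
  F + 2 semitones → G
  G + 2 semitones → A
  A + 2 semitones → B
  B + 1 semitone → C
Scale: C D E F G A B
Degree 4 = F


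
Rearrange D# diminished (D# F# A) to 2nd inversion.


Root position: D# F# A
2nd inversion: move root and 3rd up an octave
Bass note: A
Notes (bottom to top) = A D# F#


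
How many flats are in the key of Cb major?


Working:
Flat major keys: C(0), F(1), Bb(2), Eb(3), Ab(4), Db(5), Gb(6), Cb(7)
Cb major has 7 flats
Order of flats: Bb Eb Ab Db Gb Cb Fb → first 7: Bb, Eb, Ab, Db, Gb, Cb, Fb
= 7 flats


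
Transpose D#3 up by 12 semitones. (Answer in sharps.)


D#3: chromatic position 3 in octave 3 → absolute = 3×12 + 3 = 39
Transpose up 12: 39 + 12 = 51
51 = 4×12 + 3 → D# in octave 4
Result = D#4


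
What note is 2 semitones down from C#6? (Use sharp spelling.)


C#6: chromatic position 1 in octave 6 → absolute = 6×12 + 1 = 73
Transpose down 2: 73 - 2 = 71
71 = 5×12 + 11 → B in octave 5
Result = B5


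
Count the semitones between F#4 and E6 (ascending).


Step by step:
Absolute semitone position = octave×12 + chromatic position
F#4: 4×12 + 6 = 54
E6: 6×12 + 4 = 76
Difference = 76 - 54 = 22
= 22 semitones


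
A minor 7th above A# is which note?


Let's work it out.
A 7th spans 7 letter names, so from A we land on G
A minor 7th = 10 semitones above A#
Spell G at that pitch: G#
= G#


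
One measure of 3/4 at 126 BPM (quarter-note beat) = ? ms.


Quarter-note beat duration = 60000 / 126 ms
Beats per measure (3/4) = 3
One measure = 3 × 60000 / 126 = 180000 / 126 ms
= 1428.6 ms


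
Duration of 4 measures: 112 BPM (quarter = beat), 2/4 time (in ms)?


Step by step:
Quarter-note beat duration = 60000 / 112 ms
Beats per measure (2/4) = 2
One measure = 2 × 60000 / 112 = 120000 / 112 ms
4 measures = 4 × 120000 / 112 = 480000 / 112
= 4285.7 ms


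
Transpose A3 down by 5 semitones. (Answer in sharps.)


Working:
A3: chromatic position 9 in octave 3 → absolute = 3×12 + 9 = 45
Transpose down 5: 45 - 5 = 40
40 = 3×12 + 4 → E in octave 3
Result = E3


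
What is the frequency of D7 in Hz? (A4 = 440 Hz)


f = 440 × 2^(n/12) where n = semitones from A4
D7: 29 semitones from A4
f = 440 × 2^(29/12)
f = 2349.32 Hz


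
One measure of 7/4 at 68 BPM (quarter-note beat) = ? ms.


Quarter-note beat duration = 60000 / 68 ms
Beats per measure (7/4) = 7
One measure = 7 × 60000 / 68 = 420000 / 68 ms
= 6176.5 ms


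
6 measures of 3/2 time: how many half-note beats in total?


Reasoning:
Time signature 3/2: the bottom number 2 means the half note gets one count
The top number 3 means 3 half-note beats per measure
Total = 3 × 6 measures
= 18 half-note beats


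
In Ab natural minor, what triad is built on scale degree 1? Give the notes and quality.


Let's work it out.
Ab natural minor scale: Ab Bb Cb Db Eb Fb Gb
Diatonic triad on degree 1 stacks scale notes 1, 3, 5: Ab Cb Eb
Ab→Cb = 3 semitones; Ab→Eb = 7 semitones → minor triad
= Ab Cb Eb (minor)


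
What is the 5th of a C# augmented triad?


Solution.
Augmented triad = root + major 3rd (4 semitones) + augmented 5th (8 semitones)
A triad on C# stacks thirds, so the chord tones use letter names C-E-G
Root: C#
Major 3rd above C#: E#
Augmented 5th above C#: G##
The 5th = G##


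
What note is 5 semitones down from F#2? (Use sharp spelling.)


Step by step:
F#2: chromatic position 6 in octave 2 → absolute = 2×12 + 6 = 30
Transpose down 5: 30 - 5 = 25
25 = 2×12 + 1 → C# in octave 2
Result = C#2


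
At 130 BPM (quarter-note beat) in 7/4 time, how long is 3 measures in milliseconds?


Quarter-note beat duration = 60000 / 130 ms
Beats per measure (7/4) = 7
One measure = 7 × 60000 / 130 = 420000 / 130 ms
3 measures = 3 × 420000 / 130 = 1260000 / 130
= 9692.3 ms


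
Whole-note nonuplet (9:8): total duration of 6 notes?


Let's work it out.
Nonuplet: 9 notes occupy the space of 8 whole notes
Space = 8 × 4 = 32 beats
Each nonuplet note = 32 / 9 = 32/9 beats
6 notes = 6 × 32/9 = 64/3
= 64/3 beats


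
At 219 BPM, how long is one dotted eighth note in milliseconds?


Step by step:
One quarter-note beat = 60000 / BPM = 60000 / 219 ms
Dotted eighth note = 3/4 × quarter note
Duration = 3/4 × 60000 / 219 = 45000 / 219
= 205.5 ms


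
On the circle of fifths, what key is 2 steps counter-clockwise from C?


Solution.
Each counter-clockwise step moves down a perfect 5th (= up a perfect 4th)
From C: C → F → Bb
= Bb


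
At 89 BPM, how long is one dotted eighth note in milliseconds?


Step by step:
One quarter-note beat = 60000 / BPM = 60000 / 89 ms
Dotted eighth note = 3/4 × quarter note
Duration = 3/4 × 60000 / 89 = 45000 / 89
= 505.6 ms


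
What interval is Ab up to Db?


Solution.
Letter names: A → D spans 4 letter names → a 4th
Semitones: Ab → Db = 5 half-steps
A 4th of 5 semitones is a perfect 4th
= perfect 4th


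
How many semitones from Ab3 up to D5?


Working:
Absolute semitone position = octave×12 + chromatic position
Ab3: 3×12 + 8 = 44
D5: 5×12 + 2 = 62
Difference = 62 - 44 = 18
= 18 semitones


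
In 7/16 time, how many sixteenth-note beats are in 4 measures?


Time signature 7/16: the bottom number 16 means the sixteenth note gets one count
The top number 7 means 7 sixteenth-note beats per measure
Total = 7 × 4 measures
= 28 sixteenth-note beats


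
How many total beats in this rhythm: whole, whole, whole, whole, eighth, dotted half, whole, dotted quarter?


Solution.
Beat values:
  whole = 4 beats
  whole = 4 beats
  whole = 4 beats
  whole = 4 beats
  eighth = 0.5 beats
  dotted half = 3 beats
  whole = 4 beats
  dotted quarter = 1.5 beats
Sum = 4 + 4 + 4 + 4 + 0.5 + 3 + 4 + 1.5
= 25 beats


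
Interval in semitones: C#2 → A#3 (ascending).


Absolute semitone position = octave×12 + chromatic position
C#2: 2×12 + 1 = 25
A#3: 3×12 + 10 = 46
Difference = 46 - 25 = 21
= 21 semitones


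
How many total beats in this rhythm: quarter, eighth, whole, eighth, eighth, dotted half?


Let's work it out.
Beat values:
  quarter = 1 beat
  eighth = 0.5 beats
  whole = 4 beats
  eighth = 0.5 beats
  eighth = 0.5 beats
  dotted half = 3 beats
Sum = 1 + 0.5 + 4 + 0.5 + 0.5 + 3
= 9.5 beats


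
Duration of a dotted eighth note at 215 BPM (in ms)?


One quarter-note beat = 60000 / BPM = 60000 / 215 ms
Dotted eighth note = 3/4 × quarter note
Duration = 3/4 × 60000 / 215 = 45000 / 215
= 209.3 ms


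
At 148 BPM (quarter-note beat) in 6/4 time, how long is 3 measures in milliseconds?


Quarter-note beat duration = 60000 / 148 ms
Beats per measure (6/4) = 6
One measure = 6 × 60000 / 148 = 360000 / 148 ms
3 measures = 3 × 360000 / 148 = 1080000 / 148
= 7297.3 ms


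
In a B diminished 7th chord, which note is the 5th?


Diminished 7th chord = root + minor 3rd + diminished 5th + diminished 7th
Seventh chords stack in thirds, so the letter names are B-D-F-A
Root: B
Minor 3rd above B: D
Diminished 5th above B: F
Diminished 7th above B: Ab
The 5th = F


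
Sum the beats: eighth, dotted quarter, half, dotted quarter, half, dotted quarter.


Step by step:
Beat values:
  eighth = 0.5 beats
  dotted quarter = 1.5 beats
  half = 2 beats
  dotted quarter = 1.5 beats
  half = 2 beats
  dotted quarter = 1.5 beats
Sum = 0.5 + 1.5 + 2 + 1.5 + 2 + 1.5
= 9 beats


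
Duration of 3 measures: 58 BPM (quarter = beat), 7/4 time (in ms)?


Let's work it out.
Quarter-note beat duration = 60000 / 58 ms
Beats per measure (7/4) = 7
One measure = 7 × 60000 / 58 = 420000 / 58 ms
3 measures = 3 × 420000 / 58 = 1260000 / 58
= 21724.1 ms


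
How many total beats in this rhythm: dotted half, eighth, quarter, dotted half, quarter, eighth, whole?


Working:
Beat values:
  dotted half = 3 beats
  eighth = 0.5 beats
  quarter = 1 beat
  dotted half = 3 beats
  quarter = 1 beat
  eighth = 0.5 beats
  whole = 4 beats
Sum = 3 + 0.5 + 1 + 3 + 1 + 0.5 + 4
= 13 beats


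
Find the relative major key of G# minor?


Solution.
The relative major shares the key signature and is a minor 3rd above the minor tonic
A minor 3rd above G# is B
→ relative major of G# minor is B major
= B major


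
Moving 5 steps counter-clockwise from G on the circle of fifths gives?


Each counter-clockwise step moves down a perfect 5th (= up a perfect 4th)
From G: G → C → F → Bb → Eb → Ab
= Ab


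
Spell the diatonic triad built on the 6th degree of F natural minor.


Let's work it out.
F natural minor scale: F G Ab Bb C Db Eb
Diatonic triad on degree 6 stacks scale notes 6, 1, 3: Db F Ab
Db→F = 4 semitones; Db→Ab = 7 semitones → major triad
= Db F Ab (major)


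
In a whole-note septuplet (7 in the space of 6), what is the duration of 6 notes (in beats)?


Septuplet: 7 notes occupy the space of 6 whole notes
Space = 6 × 4 = 24 beats
Each septuplet note = 24 / 7 = 24/7 beats
6 notes = 6 × 24/7 = 144/7
= 144/7 beats


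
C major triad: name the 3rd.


Working:
Major triad = root + major 3rd (4 semitones) + perfect 5th (7 semitones)
A triad on C stacks thirds, so the chord tones use letter names C-E-G
Root: C
Major 3rd above C: E
Perfect 5th above C: G
The 3rd = E


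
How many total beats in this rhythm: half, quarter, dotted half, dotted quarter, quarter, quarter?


Beat values:
  half = 2 beats
  quarter = 1 beat
  dotted half = 3 beats
  dotted quarter = 1.5 beats
  quarter = 1 beat
  quarter = 1 beat
Sum = 2 + 1 + 3 + 1.5 + 1 + 1
= 9.5 beats


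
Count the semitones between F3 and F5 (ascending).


Solution.
Absolute semitone position = octave×12 + chromatic position
F3: 3×12 + 5 = 41
F5: 5×12 + 5 = 65
Difference = 65 - 41 = 24
= 24 semitones


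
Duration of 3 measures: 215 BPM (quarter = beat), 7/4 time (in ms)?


Quarter-note beat duration = 60000 / 215 ms
Beats per measure (7/4) = 7
One measure = 7 × 60000 / 215 = 420000 / 215 ms
3 measures = 3 × 420000 / 215 = 1260000 / 215
= 5860.5 ms


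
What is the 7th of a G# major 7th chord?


Working:
Major 7th chord = root + major 3rd + perfect 5th + major 7th
Seventh chords stack in thirds, so the letter names are G-B-D-F
Root: G#
Major 3rd above G#: B#
Perfect 5th above G#: D#
Major 7th above G#: F##
The 7th = F##


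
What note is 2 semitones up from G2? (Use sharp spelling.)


G2: chromatic position 7 in octave 2 → absolute = 2×12 + 7 = 31
Transpose up 2: 31 + 2 = 33
33 = 2×12 + 9 → A in octave 2
Result = A2


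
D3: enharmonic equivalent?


Working:
Enharmonic notes sound the same pitch but are spelled with different letter names
D and C## name the same pitch class
= C##3


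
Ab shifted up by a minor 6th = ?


Reasoning:
minor 6th: 6 letter names, 8 semitones
Letter: A + 5 → F
Pitch: Ab + 8 semitones, spelled as an F → Fb
= Fb


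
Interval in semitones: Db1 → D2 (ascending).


Let's work it out.
Absolute semitone position = octave×12 + chromatic position
Db1: 1×12 + 1 = 13
D2: 2×12 + 2 = 26
Difference = 26 - 13 = 13
= 13 semitones


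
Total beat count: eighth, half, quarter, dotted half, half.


Beat values:
  eighth = 0.5 beats
  half = 2 beats
  quarter = 1 beat
  dotted half = 3 beats
  half = 2 beats
Sum = 0.5 + 2 + 1 + 3 + 2
= 8.5 beats


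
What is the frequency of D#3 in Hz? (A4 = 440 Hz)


Reasoning:
f = 440 × 2^(n/12) where n = semitones from A4
D#3: -18 semitones from A4
f = 440 × 2^(-18/12)
f = 155.56 Hz


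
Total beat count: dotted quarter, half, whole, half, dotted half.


Reasoning:
Beat values:
  dotted quarter = 1.5 beats
  half = 2 beats
  whole = 4 beats
  half = 2 beats
  dotted half = 3 beats
Sum = 1.5 + 2 + 4 + 2 + 3
= 12.5 beats


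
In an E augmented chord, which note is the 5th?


Augmented triad = root + major 3rd (4 semitones) + augmented 5th (8 semitones)
A triad on E stacks thirds, so the chord tones use letter names E-G-B
Root: E
Major 3rd above E: G#
Augmented 5th above E: B#
The 5th = B#


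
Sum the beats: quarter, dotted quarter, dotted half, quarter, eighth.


Step by step:
Beat values:
  quarter = 1 beat
  dotted quarter = 1.5 beats
  dotted half = 3 beats
  quarter = 1 beat
  eighth = 0.5 beats
Sum = 1 + 1.5 + 3 + 1 + 0.5
= 7 beats


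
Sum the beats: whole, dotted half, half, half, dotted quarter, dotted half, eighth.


Beat values:
  whole = 4 beats
  dotted half = 3 beats
  half = 2 beats
  half = 2 beats
  dotted quarter = 1.5 beats
  dotted half = 3 beats
  eighth = 0.5 beats
Sum = 4 + 3 + 2 + 2 + 1.5 + 3 + 0.5
= 16 beats


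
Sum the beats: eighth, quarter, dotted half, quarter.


Step by step:
Beat values:
  eighth = 0.5 beats
  quarter = 1 beat
  dotted half = 3 beats
  quarter = 1 beat
Sum = 0.5 + 1 + 3 + 1
= 5.5 beats


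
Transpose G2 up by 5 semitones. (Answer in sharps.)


Reasoning:
G2: chromatic position 7 in octave 2 → absolute = 2×12 + 7 = 31
Transpose up 5: 31 + 5 = 36
36 = 3×12 + 0 → C in octave 3
Result = C3


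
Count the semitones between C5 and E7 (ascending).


Step by step:
Absolute semitone position = octave×12 + chromatic position
C5: 5×12 + 0 = 60
E7: 7×12 + 4 = 88
Difference = 88 - 60 = 28
= 28 semitones
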